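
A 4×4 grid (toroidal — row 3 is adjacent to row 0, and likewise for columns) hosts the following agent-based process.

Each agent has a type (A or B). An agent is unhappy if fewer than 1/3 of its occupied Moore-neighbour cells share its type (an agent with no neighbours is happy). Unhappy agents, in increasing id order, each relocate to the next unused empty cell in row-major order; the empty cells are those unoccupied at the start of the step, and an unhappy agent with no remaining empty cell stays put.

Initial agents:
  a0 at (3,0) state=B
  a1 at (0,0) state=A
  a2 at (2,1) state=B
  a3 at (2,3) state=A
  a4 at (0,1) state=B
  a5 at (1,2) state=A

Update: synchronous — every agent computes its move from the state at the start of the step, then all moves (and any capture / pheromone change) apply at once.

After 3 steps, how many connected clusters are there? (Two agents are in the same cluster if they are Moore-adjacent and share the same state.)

t=1: a0@(3,0):B a1@(0,2):A a2@(2,1):B a3@(2,3):A a4@(0,1):B a5@(1,2):A
t=2: (unchanged — steady state)

2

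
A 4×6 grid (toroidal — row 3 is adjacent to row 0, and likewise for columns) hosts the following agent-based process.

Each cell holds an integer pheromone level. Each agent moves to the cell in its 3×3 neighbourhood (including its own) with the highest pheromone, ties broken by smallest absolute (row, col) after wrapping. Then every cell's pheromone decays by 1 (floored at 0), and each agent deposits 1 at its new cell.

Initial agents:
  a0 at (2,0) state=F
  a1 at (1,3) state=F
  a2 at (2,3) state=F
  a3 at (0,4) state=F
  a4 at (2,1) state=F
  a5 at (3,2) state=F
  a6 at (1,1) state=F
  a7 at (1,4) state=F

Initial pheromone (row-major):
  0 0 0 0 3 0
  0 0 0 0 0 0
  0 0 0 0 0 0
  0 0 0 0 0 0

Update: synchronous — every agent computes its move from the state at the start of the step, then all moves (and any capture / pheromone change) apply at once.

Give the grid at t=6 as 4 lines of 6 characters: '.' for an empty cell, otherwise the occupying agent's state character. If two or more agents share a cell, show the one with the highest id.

....F.
F.....
......
......

t=1: a0@(1,0) a1@(0,4) a2@(1,2) a3@(0,4) a4@(1,0) a5@(0,1) a6@(0,0) a7@(0,4) | pheromone: 1 1 0 0 5 0 / 2 0 1 0 0 0 / 0 0 0 0 0 0 / 0 0 0 0 0 0
t=2: a0@(1,0) a1@(0,4) a2@(0,1) a3@(0,4) a4@(1,0) a5@(1,0) a6@(1,0) a7@(0,4) | pheromone: 0 1 0 0 7 0 / 5 0 0 0 0 0 / 0 0 0 0 0 0 / 0 0 0 0 0 0
t=3: a0@(1,0) a1@(0,4) a2@(1,0) a3@(0,4) a4@(1,0) a5@(1,0) a6@(1,0) a7@(0,4) | pheromone: 0 0 0 0 9 0 / 9 0 0 0 0 0 / 0 0 0 0 0 0 / 0 0 0 0 0 0
t=4: a0@(1,0) a1@(0,4) a2@(1,0) a3@(0,4) a4@(1,0) a5@(1,0) a6@(1,0) a7@(0,4) | pheromone: 0 0 0 0 11 0 / 13 0 0 0 0 0 / 0 0 0 0 0 0 / 0 0 0 0 0 0
t=5: a0@(1,0) a1@(0,4) a2@(1,0) a3@(0,4) a4@(1,0) a5@(1,0) a6@(1,0) a7@(0,4) | pheromone: 0 0 0 0 13 0 / 17 0 0 0 0 0 / 0 0 0 0 0 0 / 0 0 0 0 0 0
t=6: a0@(1,0) a1@(0,4) a2@(1,0) a3@(0,4) a4@(1,0) a5@(1,0) a6@(1,0) a7@(0,4) | pheromone: 0 0 0 0 15 0 / 21 0 0 0 0 0 / 0 0 0 0 0 0 / 0 0 0 0 0 0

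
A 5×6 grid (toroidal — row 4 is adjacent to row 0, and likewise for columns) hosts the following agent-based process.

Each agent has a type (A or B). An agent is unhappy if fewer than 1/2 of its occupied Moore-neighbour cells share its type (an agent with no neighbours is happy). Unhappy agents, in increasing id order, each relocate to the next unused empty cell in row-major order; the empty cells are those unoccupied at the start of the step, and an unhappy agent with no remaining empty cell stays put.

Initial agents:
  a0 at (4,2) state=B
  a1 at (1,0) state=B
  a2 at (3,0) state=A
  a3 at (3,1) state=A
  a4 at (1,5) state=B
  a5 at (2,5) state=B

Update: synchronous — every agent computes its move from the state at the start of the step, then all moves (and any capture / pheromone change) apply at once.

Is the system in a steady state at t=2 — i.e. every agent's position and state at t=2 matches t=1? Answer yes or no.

yes

t=1: a0@(0,0):B a1@(1,0):B a2@(3,0):A a3@(3,1):A a4@(1,5):B a5@(2,5):B
t=2: (unchanged — steady state)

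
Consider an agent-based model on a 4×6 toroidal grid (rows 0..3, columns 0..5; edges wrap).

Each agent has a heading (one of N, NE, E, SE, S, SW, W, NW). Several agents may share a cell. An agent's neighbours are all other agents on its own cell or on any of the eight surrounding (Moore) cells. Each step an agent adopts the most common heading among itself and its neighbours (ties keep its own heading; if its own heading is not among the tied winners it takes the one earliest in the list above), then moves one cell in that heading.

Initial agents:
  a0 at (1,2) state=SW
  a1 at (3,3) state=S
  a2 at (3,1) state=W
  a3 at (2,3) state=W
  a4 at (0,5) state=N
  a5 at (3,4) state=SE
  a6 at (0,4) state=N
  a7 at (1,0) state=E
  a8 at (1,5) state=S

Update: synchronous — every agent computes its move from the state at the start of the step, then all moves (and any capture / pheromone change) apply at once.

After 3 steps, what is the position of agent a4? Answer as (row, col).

(1, 5)

t=1: a0@(2,1):SW a1@(0,3):S a2@(3,0):W a3@(2,2):W a4@(3,5):N a5@(2,4):N a6@(3,4):N a7@(1,1):E a8@(0,5):N
t=2: a0@(2,0):W a1@(1,3):S a2@(2,0):N a3@(2,1):W a4@(2,5):N a5@(1,4):N a6@(2,4):N a7@(1,2):E a8@(3,5):N
t=3: a0@(1,0):N a1@(0,3):N a2@(1,0):N a3@(2,0):W a4@(1,5):N a5@(0,4):N a6@(1,4):N a7@(1,3):E a8@(2,5):N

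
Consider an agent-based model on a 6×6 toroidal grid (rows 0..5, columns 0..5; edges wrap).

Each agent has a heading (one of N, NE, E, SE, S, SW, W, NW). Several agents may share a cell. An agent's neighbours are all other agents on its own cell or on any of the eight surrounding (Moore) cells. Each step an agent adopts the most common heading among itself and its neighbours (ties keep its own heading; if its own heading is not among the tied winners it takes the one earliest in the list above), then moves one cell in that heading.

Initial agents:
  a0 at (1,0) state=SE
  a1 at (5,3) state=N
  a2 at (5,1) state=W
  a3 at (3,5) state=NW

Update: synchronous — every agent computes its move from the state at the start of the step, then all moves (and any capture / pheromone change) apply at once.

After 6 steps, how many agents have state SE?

t=1: a0@(2,1):SE a1@(4,3):N a2@(5,0):W a3@(2,4):NW
t=2: a0@(3,2):SE a1@(3,3):N a2@(5,5):W a3@(1,3):NW
t=3: a0@(4,3):SE a1@(2,3):N a2@(5,4):W a3@(0,2):NW
t=4: a0@(5,4):SE a1@(1,3):N a2@(5,3):W a3@(5,1):NW
t=5: a0@(0,5):SE a1@(0,3):N a2@(5,2):W a3@(4,0):NW
t=6: a0@(1,0):SE a1@(5,3):N a2@(5,1):W a3@(3,5):NW

1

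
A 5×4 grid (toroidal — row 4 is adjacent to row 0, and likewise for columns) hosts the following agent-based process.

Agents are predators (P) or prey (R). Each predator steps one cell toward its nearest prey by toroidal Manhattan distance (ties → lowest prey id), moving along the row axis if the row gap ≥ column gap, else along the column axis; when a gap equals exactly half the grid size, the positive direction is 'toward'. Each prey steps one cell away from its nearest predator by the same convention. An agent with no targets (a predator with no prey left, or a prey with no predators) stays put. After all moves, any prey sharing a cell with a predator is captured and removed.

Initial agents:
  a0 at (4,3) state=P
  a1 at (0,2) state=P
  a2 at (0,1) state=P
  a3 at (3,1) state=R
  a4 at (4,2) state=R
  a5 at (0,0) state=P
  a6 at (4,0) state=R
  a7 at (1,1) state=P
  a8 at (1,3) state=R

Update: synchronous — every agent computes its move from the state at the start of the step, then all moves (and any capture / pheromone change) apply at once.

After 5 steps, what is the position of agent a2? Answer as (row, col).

(3, 1)

t=1: a0@(4,2):P a1@(4,2):P a2@(4,1):P a5@(4,0):P a7@(2,1):P a8@(2,3):R
t=2: a0@(3,2):P a1@(3,2):P a2@(3,1):P a5@(3,0):P a7@(2,2):P
t=3: (unchanged — steady state)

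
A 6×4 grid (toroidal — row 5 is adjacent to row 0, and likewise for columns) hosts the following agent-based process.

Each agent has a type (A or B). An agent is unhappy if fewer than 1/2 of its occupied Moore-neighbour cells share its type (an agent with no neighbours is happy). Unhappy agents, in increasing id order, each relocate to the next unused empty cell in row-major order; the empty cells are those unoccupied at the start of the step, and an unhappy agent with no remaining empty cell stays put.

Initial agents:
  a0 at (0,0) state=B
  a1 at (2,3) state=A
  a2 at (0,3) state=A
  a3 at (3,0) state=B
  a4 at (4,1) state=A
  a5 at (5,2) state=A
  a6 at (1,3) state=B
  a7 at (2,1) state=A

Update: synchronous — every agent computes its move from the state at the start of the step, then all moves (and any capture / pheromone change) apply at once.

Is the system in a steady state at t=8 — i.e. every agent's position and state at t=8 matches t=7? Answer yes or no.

t=1: a0@(0,0):B a1@(0,1):A a2@(0,2):A a3@(1,0):B a4@(4,1):A a5@(5,2):A a6@(1,1):B a7@(1,2):A
t=2: a0@(0,0):B a1@(0,1):A a2@(0,2):A a3@(1,0):B a4@(4,1):A a5@(5,2):A a6@(0,3):B a7@(1,2):A
t=3: a0@(0,0):B a1@(0,1):A a2@(0,2):A a3@(1,0):B a4@(4,1):A a5@(5,2):A a6@(1,1):B a7@(1,2):A
t=4: a0@(0,0):B a1@(0,1):A a2@(0,2):A a3@(1,0):B a4@(4,1):A a5@(5,2):A a6@(0,3):B a7@(1,2):A
t=5: a0@(0,0):B a1@(0,1):A a2@(0,2):A a3@(1,0):B a4@(4,1):A a5@(5,2):A a6@(1,1):B a7@(1,2):A
t=6: a0@(0,0):B a1@(0,1):A a2@(0,2):A a3@(1,0):B a4@(4,1):A a5@(5,2):A a6@(0,3):B a7@(1,2):A
t=7: a0@(0,0):B a1@(0,1):A a2@(0,2):A a3@(1,0):B a4@(4,1):A a5@(5,2):A a6@(1,1):B a7@(1,2):A
t=8: a0@(0,0):B a1@(0,1):A a2@(0,2):A a3@(1,0):B a4@(4,1):A a5@(5,2):A a6@(0,3):B a7@(1,2):A

no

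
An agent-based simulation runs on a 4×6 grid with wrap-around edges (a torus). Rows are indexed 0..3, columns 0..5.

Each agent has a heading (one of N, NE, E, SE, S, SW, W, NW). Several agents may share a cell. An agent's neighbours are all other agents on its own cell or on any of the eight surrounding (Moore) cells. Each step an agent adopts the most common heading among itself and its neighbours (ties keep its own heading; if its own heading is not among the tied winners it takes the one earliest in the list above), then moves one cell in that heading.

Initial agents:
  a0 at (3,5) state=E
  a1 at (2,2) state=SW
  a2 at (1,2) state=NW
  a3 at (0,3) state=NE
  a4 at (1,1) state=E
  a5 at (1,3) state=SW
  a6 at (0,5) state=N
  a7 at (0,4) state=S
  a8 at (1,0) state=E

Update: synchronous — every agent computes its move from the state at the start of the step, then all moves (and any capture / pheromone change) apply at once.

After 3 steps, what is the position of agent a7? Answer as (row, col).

(3, 4)

t=1: a0@(3,0):E a1@(3,1):SW a2@(2,1):SW a3@(3,4):NE a4@(1,2):E a5@(2,2):SW a6@(0,0):E a7@(1,4):S a8@(1,1):E
t=2: a0@(3,1):E a1@(0,0):SW a2@(3,0):SW a3@(2,5):NE a4@(1,3):E a5@(3,1):SW a6@(0,1):E a7@(2,4):S a8@(1,2):E
t=3: a0@(0,0):SW a1@(1,5):SW a2@(0,5):SW a3@(1,0):NE a4@(1,4):E a5@(0,0):SW a6@(0,2):E a7@(3,4):S a8@(1,3):E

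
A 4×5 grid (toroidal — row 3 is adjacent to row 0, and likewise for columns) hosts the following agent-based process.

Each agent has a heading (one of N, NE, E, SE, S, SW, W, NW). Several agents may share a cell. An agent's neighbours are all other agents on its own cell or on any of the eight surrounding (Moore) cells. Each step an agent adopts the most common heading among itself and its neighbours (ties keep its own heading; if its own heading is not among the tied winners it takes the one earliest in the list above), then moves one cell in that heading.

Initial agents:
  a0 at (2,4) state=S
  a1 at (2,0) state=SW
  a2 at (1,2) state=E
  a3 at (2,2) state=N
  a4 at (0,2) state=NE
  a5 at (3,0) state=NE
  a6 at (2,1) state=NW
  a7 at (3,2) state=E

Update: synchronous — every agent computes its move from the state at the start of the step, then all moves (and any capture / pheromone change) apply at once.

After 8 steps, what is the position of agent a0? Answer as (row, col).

(3, 1)

t=1: a0@(3,4):S a1@(3,4):SW a2@(1,3):E a3@(2,3):E a4@(0,3):E a5@(2,1):NE a6@(2,2):E a7@(3,3):E
t=2: a0@(3,0):E a1@(3,0):E a2@(1,4):E a3@(2,4):E a4@(0,4):E a5@(1,2):NE a6@(2,3):E a7@(3,4):E
t=3: a0@(3,1):E a1@(3,1):E a2@(1,0):E a3@(2,0):E a4@(0,0):E a5@(0,3):NE a6@(2,4):E a7@(3,0):E
t=4: a0@(3,2):E a1@(3,2):E a2@(1,1):E a3@(2,1):E a4@(0,1):E a5@(3,4):NE a6@(2,0):E a7@(3,1):E
t=5: a0@(3,3):E a1@(3,3):E a2@(1,2):E a3@(2,2):E a4@(0,2):E a5@(2,0):NE a6@(2,1):E a7@(3,2):E
t=6: a0@(3,4):E a1@(3,4):E a2@(1,3):E a3@(2,3):E a4@(0,3):E a5@(1,1):NE a6@(2,2):E a7@(3,3):E
t=7: a0@(3,0):E a1@(3,0):E a2@(1,4):E a3@(2,4):E a4@(0,4):E a5@(0,2):NE a6@(2,3):E a7@(3,4):E
t=8: a0@(3,1):E a1@(3,1):E a2@(1,0):E a3@(2,0):E a4@(0,0):E a5@(3,3):NE a6@(2,4):E a7@(3,0):E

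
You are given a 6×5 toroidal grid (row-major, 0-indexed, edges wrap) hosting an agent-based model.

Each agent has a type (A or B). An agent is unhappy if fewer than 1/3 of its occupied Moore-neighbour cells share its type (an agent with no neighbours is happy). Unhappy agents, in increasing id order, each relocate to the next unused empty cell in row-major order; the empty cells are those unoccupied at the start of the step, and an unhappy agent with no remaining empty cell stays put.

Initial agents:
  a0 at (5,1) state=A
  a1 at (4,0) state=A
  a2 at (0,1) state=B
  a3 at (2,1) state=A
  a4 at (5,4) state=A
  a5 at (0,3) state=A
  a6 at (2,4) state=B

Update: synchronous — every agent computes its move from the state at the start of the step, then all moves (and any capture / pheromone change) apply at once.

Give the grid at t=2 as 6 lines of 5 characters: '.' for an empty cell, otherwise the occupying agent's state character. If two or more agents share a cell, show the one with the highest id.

.B.A.
.....
.A..B
.....
A....
.A..A

t=1: a0@(5,1):A a1@(4,0):A a2@(0,0):B a3@(2,1):A a4@(5,4):A a5@(0,3):A a6@(2,4):B
t=2: a0@(5,1):A a1@(4,0):A a2@(0,1):B a3@(2,1):A a4@(5,4):A a5@(0,3):A a6@(2,4):B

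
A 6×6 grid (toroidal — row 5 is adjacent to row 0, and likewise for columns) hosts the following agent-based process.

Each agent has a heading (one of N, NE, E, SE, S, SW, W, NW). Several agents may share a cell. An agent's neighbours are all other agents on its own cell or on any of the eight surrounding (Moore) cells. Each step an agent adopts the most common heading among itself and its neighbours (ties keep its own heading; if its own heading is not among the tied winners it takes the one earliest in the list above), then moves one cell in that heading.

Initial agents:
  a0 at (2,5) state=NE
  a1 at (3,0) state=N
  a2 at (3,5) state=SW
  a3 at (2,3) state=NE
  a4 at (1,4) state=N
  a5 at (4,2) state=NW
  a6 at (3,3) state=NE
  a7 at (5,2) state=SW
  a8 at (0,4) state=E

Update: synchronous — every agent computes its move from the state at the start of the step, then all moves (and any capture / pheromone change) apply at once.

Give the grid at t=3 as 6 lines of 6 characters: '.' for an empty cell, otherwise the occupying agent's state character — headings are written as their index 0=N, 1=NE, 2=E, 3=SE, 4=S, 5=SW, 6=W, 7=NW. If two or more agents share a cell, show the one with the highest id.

t=1: a0@(1,5):N a1@(2,0):N a2@(4,4):SW a3@(1,4):NE a4@(0,5):NE a5@(3,1):NW a6@(2,4):NE a7@(0,1):SW a8@(0,5):E
t=2: a0@(0,0):NE a1@(1,0):N a2@(5,3):SW a3@(0,5):NE a4@(5,0):NE a5@(2,0):NW a6@(1,5):NE a7@(1,0):SW a8@(5,0):NE
t=3: a0@(5,1):NE a1@(0,1):NE a2@(0,2):SW a3@(5,0):NE a4@(4,1):NE a5@(1,5):NW a6@(0,0):NE a7@(0,1):NE a8@(4,1):NE

115...
.....7
......
......
.1....
11....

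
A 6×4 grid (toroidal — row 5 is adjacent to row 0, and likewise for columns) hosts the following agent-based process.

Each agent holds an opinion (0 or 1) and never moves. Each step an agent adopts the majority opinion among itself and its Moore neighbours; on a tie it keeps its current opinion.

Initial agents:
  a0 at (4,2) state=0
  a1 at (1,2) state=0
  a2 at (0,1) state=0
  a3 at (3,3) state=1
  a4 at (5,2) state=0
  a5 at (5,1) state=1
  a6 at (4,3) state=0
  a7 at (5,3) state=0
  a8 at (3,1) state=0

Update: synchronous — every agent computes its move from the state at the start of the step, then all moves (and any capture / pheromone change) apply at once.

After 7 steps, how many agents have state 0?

t=1: a0@(4,2):0 a1@(1,2):0 a2@(0,1):0 a3@(3,3):0 a4@(5,2):0 a5@(5,1):0 a6@(4,3):0 a7@(5,3):0 a8@(3,1):0
t=2: (unchanged — steady state)

9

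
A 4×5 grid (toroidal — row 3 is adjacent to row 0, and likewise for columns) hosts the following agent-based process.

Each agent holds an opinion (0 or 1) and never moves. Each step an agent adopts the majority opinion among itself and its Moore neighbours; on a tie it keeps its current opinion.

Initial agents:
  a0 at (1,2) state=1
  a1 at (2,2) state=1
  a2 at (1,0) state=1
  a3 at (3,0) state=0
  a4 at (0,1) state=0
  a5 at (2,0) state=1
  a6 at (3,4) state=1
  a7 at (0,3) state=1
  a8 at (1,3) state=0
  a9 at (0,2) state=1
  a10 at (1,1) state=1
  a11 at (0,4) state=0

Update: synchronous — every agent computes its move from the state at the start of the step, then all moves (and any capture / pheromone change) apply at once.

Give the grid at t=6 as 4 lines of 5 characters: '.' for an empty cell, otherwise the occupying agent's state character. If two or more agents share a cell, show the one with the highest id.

t=1: a0@(1,2):1 a1@(2,2):1 a2@(1,0):1 a3@(3,0):0 a4@(0,1):1 a5@(2,0):1 a6@(3,4):1 a7@(0,3):1 a8@(1,3):1 a9@(0,2):1 a10@(1,1):1 a11@(0,4):0
t=2: a0@(1,2):1 a1@(2,2):1 a2@(1,0):1 a3@(3,0):1 a4@(0,1):1 a5@(2,0):1 a6@(3,4):1 a7@(0,3):1 a8@(1,3):1 a9@(0,2):1 a10@(1,1):1 a11@(0,4):1
t=3: (unchanged — steady state)

.1111
1111.
1.1..
1...1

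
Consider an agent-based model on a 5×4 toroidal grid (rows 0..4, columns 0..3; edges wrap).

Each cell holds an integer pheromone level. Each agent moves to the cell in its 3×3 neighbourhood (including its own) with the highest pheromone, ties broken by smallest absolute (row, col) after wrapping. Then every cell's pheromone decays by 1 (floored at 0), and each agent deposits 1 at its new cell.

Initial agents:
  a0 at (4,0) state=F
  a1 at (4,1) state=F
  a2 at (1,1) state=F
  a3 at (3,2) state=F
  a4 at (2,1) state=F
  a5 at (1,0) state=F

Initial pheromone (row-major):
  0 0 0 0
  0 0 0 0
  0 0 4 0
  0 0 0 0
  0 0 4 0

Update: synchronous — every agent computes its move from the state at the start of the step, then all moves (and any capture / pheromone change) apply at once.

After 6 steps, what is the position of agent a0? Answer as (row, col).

t=1: a0@(0,0) a1@(4,2) a2@(2,2) a3@(2,2) a4@(2,2) a5@(0,0) | pheromone: 2 0 0 0 / 0 0 0 0 / 0 0 6 0 / 0 0 0 0 / 0 0 4 0
t=2: a0@(0,0) a1@(4,2) a2@(2,2) a3@(2,2) a4@(2,2) a5@(0,0) | pheromone: 3 0 0 0 / 0 0 0 0 / 0 0 8 0 / 0 0 0 0 / 0 0 4 0
t=3: a0@(0,0) a1@(4,2) a2@(2,2) a3@(2,2) a4@(2,2) a5@(0,0) | pheromone: 4 0 0 0 / 0 0 0 0 / 0 0 10 0 / 0 0 0 0 / 0 0 4 0
t=4: a0@(0,0) a1@(4,2) a2@(2,2) a3@(2,2) a4@(2,2) a5@(0,0) | pheromone: 5 0 0 0 / 0 0 0 0 / 0 0 12 0 / 0 0 0 0 / 0 0 4 0
t=5: a0@(0,0) a1@(4,2) a2@(2,2) a3@(2,2) a4@(2,2) a5@(0,0) | pheromone: 6 0 0 0 / 0 0 0 0 / 0 0 14 0 / 0 0 0 0 / 0 0 4 0
t=6: a0@(0,0) a1@(4,2) a2@(2,2) a3@(2,2) a4@(2,2) a5@(0,0) | pheromone: 7 0 0 0 / 0 0 0 0 / 0 0 16 0 / 0 0 0 0 / 0 0 4 0

(0, 0)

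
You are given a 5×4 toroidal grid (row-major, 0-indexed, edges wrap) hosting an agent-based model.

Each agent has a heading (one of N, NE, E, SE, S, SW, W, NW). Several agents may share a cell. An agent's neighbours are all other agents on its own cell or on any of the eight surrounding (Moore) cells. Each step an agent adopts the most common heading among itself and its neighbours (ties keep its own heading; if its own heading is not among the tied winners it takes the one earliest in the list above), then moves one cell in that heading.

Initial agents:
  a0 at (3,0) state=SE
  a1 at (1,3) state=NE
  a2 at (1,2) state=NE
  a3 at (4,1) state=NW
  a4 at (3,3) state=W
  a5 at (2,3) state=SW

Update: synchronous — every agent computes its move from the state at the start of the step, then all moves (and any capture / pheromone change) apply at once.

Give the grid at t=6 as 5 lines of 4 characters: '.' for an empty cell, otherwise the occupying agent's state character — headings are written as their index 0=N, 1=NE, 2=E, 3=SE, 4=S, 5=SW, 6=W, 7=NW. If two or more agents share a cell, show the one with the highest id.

t=1: a0@(4,1):SE a1@(0,0):NE a2@(0,3):NE a3@(3,0):NW a4@(3,2):W a5@(1,0):NE
t=2: a0@(0,2):SE a1@(4,1):NE a2@(4,0):NE a3@(2,3):NW a4@(3,1):W a5@(0,1):NE
t=3: a0@(4,3):NE a1@(3,2):NE a2@(3,1):NE a3@(1,2):NW a4@(2,2):NE a5@(4,2):NE
t=4: a0@(3,0):NE a1@(2,3):NE a2@(2,2):NE a3@(0,1):NW a4@(1,3):NE a5@(3,3):NE
t=5: a0@(2,1):NE a1@(1,0):NE a2@(1,3):NE a3@(4,0):NW a4@(0,0):NE a5@(2,0):NE
t=6: a0@(1,2):NE a1@(0,1):NE a2@(0,0):NE a3@(3,3):NW a4@(4,1):NE a5@(1,1):NE

11..
.11.
....
...7
.1..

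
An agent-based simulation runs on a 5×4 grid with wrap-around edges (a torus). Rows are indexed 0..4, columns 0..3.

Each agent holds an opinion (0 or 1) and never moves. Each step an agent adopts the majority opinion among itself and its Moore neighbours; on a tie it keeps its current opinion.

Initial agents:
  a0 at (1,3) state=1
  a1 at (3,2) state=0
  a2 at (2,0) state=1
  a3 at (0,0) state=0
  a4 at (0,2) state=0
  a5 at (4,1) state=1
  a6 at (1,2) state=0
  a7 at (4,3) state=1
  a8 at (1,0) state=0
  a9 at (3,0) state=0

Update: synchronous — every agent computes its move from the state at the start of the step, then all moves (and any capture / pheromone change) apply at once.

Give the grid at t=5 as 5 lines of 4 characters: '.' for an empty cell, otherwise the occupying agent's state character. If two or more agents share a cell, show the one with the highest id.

t=1: a0@(1,3):0 a1@(3,2):1 a2@(2,0):1 a3@(0,0):1 a4@(0,2):1 a5@(4,1):0 a6@(1,2):0 a7@(4,3):0 a8@(1,0):0 a9@(3,0):1
t=2: a0@(1,3):0 a1@(3,2):0 a2@(2,0):1 a3@(0,0):0 a4@(0,2):0 a5@(4,1):1 a6@(1,2):0 a7@(4,3):1 a8@(1,0):0 a9@(3,0):1
t=3: a0@(1,3):0 a1@(3,2):1 a2@(2,0):1 a3@(0,0):0 a4@(0,2):0 a5@(4,1):0 a6@(1,2):0 a7@(4,3):0 a8@(1,0):0 a9@(3,0):1
t=4: a0@(1,3):0 a1@(3,2):0 a2@(2,0):1 a3@(0,0):0 a4@(0,2):0 a5@(4,1):0 a6@(1,2):0 a7@(4,3):0 a8@(1,0):0 a9@(3,0):1
t=5: (unchanged — steady state)

0.0.
0.00
1...
1.0.
.0.0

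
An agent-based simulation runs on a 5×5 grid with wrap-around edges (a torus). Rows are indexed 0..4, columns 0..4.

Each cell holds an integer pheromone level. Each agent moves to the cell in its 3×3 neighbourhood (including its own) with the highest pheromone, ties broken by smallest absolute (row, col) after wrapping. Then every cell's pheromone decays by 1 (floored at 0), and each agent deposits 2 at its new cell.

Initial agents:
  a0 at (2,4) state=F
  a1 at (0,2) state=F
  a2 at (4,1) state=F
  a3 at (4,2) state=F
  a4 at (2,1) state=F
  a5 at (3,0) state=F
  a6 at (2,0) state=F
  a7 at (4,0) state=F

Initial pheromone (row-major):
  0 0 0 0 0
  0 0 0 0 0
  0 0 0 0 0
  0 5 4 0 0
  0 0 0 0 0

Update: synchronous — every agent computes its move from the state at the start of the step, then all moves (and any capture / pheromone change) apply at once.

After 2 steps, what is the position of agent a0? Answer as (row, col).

(0, 1)

t=1: a0@(1,0) a1@(0,1) a2@(3,1) a3@(3,1) a4@(3,1) a5@(3,1) a6@(3,1) a7@(3,1) | pheromone: 0 2 0 0 0 / 2 0 0 0 0 / 0 0 0 0 0 / 0 16 3 0 0 / 0 0 0 0 0
t=2: a0@(0,1) a1@(0,1) a2@(3,1) a3@(3,1) a4@(3,1) a5@(3,1) a6@(3,1) a7@(3,1) | pheromone: 0 5 0 0 0 / 1 0 0 0 0 / 0 0 0 0 0 / 0 27 2 0 0 / 0 0 0 0 0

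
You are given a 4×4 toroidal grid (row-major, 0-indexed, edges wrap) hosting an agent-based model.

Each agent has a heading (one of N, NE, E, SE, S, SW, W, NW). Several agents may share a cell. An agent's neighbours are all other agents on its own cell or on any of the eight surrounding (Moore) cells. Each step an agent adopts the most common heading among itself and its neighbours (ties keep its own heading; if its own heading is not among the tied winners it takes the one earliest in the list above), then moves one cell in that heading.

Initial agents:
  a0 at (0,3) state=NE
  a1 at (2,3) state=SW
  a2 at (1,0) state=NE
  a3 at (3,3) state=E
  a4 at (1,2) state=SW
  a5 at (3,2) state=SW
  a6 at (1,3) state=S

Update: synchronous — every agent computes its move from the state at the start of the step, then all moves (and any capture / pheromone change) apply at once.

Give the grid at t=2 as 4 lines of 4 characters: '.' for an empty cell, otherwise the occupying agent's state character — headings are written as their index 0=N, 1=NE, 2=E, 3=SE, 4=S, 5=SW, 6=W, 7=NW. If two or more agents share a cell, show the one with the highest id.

t=1: a0@(3,0):NE a1@(3,2):SW a2@(0,1):NE a3@(0,2):SW a4@(2,1):SW a5@(0,1):SW a6@(0,0):NE
t=2: a0@(2,1):NE a1@(0,1):SW a2@(3,2):NE a3@(1,1):SW a4@(3,0):SW a5@(1,0):SW a6@(3,1):NE

.5..
55..
.1..
511.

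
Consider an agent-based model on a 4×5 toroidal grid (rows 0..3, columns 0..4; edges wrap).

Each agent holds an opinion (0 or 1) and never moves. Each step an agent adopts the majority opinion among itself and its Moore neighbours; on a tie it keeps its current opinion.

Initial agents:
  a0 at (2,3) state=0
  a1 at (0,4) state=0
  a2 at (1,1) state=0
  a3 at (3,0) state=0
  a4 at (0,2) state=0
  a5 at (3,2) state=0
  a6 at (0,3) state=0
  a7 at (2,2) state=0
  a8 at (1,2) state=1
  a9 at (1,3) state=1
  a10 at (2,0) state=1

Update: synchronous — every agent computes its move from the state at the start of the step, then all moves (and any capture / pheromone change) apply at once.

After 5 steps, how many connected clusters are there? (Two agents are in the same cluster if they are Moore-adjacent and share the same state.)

1

t=1: a0@(2,3):0 a1@(0,4):0 a2@(1,1):0 a3@(3,0):0 a4@(0,2):0 a5@(3,2):0 a6@(0,3):0 a7@(2,2):0 a8@(1,2):0 a9@(1,3):0 a10@(2,0):0
t=2: (unchanged — steady state)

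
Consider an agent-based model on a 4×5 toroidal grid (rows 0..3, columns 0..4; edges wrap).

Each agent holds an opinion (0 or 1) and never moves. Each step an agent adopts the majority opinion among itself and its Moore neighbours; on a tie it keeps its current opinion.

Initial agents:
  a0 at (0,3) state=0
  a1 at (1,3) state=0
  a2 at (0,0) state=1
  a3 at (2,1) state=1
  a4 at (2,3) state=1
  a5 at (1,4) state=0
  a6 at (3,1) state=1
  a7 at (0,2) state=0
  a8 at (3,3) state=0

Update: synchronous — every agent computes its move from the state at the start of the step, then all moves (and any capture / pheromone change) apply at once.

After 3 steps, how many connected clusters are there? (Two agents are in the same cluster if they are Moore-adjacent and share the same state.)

2

t=1: a0@(0,3):0 a1@(1,3):0 a2@(0,0):1 a3@(2,1):1 a4@(2,3):0 a5@(1,4):0 a6@(3,1):1 a7@(0,2):0 a8@(3,3):0
t=2: (unchanged — steady state)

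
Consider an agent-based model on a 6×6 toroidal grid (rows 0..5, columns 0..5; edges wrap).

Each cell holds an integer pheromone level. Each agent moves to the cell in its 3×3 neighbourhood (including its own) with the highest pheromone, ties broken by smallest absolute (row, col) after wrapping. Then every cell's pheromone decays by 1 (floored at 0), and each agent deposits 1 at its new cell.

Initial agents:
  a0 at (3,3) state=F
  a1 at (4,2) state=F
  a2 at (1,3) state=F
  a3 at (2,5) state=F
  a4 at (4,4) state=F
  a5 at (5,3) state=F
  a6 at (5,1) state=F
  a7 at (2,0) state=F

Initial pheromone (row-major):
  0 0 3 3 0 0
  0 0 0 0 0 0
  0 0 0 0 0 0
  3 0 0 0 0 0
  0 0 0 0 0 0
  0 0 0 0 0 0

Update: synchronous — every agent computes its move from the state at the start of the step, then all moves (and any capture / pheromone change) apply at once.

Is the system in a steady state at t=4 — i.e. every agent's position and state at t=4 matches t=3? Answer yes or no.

yes

t=1: a0@(2,2) a1@(3,1) a2@(0,2) a3@(3,0) a4@(3,3) a5@(0,2) a6@(0,2) a7@(3,0) | pheromone: 0 0 5 2 0 0 / 0 0 0 0 0 0 / 0 0 1 0 0 0 / 4 1 0 1 0 0 / 0 0 0 0 0 0 / 0 0 0 0 0 0
t=2: a0@(2,2) a1@(3,0) a2@(0,2) a3@(3,0) a4@(2,2) a5@(0,2) a6@(0,2) a7@(3,0) | pheromone: 0 0 7 1 0 0 / 0 0 0 0 0 0 / 0 0 2 0 0 0 / 6 0 0 0 0 0 / 0 0 0 0 0 0 / 0 0 0 0 0 0
t=3: a0@(2,2) a1@(3,0) a2@(0,2) a3@(3,0) a4@(2,2) a5@(0,2) a6@(0,2) a7@(3,0) | pheromone: 0 0 9 0 0 0 / 0 0 0 0 0 0 / 0 0 3 0 0 0 / 8 0 0 0 0 0 / 0 0 0 0 0 0 / 0 0 0 0 0 0
t=4: a0@(2,2) a1@(3,0) a2@(0,2) a3@(3,0) a4@(2,2) a5@(0,2) a6@(0,2) a7@(3,0) | pheromone: 0 0 11 0 0 0 / 0 0 0 0 0 0 / 0 0 4 0 0 0 / 10 0 0 0 0 0 / 0 0 0 0 0 0 / 0 0 0 0 0 0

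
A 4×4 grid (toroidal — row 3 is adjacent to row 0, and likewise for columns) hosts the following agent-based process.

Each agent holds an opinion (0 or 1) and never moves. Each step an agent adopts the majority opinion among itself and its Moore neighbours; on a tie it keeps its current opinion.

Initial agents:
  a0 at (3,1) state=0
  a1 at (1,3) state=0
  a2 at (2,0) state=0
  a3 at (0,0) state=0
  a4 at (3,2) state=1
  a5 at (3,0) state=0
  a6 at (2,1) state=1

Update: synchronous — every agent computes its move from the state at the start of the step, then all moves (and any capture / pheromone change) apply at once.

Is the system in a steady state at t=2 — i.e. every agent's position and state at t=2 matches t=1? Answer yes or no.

no

t=1: a0@(3,1):0 a1@(1,3):0 a2@(2,0):0 a3@(0,0):0 a4@(3,2):1 a5@(3,0):0 a6@(2,1):0
t=2: a0@(3,1):0 a1@(1,3):0 a2@(2,0):0 a3@(0,0):0 a4@(3,2):0 a5@(3,0):0 a6@(2,1):0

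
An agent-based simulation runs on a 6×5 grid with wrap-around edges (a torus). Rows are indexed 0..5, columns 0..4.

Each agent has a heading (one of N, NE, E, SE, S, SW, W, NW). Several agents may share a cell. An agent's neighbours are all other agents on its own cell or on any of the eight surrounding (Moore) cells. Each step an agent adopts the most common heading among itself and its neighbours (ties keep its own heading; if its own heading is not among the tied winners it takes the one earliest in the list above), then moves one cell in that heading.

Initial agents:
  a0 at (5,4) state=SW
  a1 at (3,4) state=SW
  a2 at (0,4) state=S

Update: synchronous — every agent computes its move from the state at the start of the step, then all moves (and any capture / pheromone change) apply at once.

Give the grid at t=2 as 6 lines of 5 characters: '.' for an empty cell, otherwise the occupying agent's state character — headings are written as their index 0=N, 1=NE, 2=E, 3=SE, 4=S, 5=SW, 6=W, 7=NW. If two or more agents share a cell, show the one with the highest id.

t=1: a0@(0,3):SW a1@(4,3):SW a2@(1,4):S
t=2: a0@(1,2):SW a1@(5,2):SW a2@(2,4):S

.....
..5..
....4
.....
.....
..5..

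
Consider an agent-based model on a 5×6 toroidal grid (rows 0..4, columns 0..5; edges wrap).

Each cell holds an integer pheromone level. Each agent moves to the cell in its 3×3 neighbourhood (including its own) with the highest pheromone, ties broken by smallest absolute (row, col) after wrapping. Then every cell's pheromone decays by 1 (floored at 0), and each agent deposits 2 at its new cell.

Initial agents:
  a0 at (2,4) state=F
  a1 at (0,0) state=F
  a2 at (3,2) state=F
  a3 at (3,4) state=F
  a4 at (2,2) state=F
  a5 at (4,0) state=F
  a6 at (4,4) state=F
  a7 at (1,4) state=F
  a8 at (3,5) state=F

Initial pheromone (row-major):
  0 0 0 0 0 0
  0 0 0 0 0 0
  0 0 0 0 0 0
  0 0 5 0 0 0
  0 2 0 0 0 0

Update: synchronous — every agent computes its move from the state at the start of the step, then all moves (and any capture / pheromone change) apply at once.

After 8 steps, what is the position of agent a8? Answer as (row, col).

(2, 0)

t=1: a0@(1,3) a1@(4,1) a2@(3,2) a3@(2,3) a4@(3,2) a5@(4,1) a6@(0,3) a7@(0,3) a8@(2,0) | pheromone: 0 0 0 4 0 0 / 0 0 0 2 0 0 / 2 0 0 2 0 0 / 0 0 8 0 0 0 / 0 5 0 0 0 0
t=2: a0@(0,3) a1@(3,2) a2@(3,2) a3@(3,2) a4@(3,2) a5@(3,2) a6@(0,3) a7@(0,3) a8@(2,0) | pheromone: 0 0 0 9 0 0 / 0 0 0 1 0 0 / 3 0 0 1 0 0 / 0 0 17 0 0 0 / 0 4 0 0 0 0
t=3: a0@(0,3) a1@(3,2) a2@(3,2) a3@(3,2) a4@(3,2) a5@(3,2) a6@(0,3) a7@(0,3) a8@(2,0) | pheromone: 0 0 0 14 0 0 / 0 0 0 0 0 0 / 4 0 0 0 0 0 / 0 0 26 0 0 0 / 0 3 0 0 0 0
t=4: a0@(0,3) a1@(3,2) a2@(3,2) a3@(3,2) a4@(3,2) a5@(3,2) a6@(0,3) a7@(0,3) a8@(2,0) | pheromone: 0 0 0 19 0 0 / 0 0 0 0 0 0 / 5 0 0 0 0 0 / 0 0 35 0 0 0 / 0 2 0 0 0 0
t=5: a0@(0,3) a1@(3,2) a2@(3,2) a3@(3,2) a4@(3,2) a5@(3,2) a6@(0,3) a7@(0,3) a8@(2,0) | pheromone: 0 0 0 24 0 0 / 0 0 0 0 0 0 / 6 0 0 0 0 0 / 0 0 44 0 0 0 / 0 1 0 0 0 0
t=6: a0@(0,3) a1@(3,2) a2@(3,2) a3@(3,2) a4@(3,2) a5@(3,2) a6@(0,3) a7@(0,3) a8@(2,0) | pheromone: 0 0 0 29 0 0 / 0 0 0 0 0 0 / 7 0 0 0 0 0 / 0 0 53 0 0 0 / 0 0 0 0 0 0
t=7: a0@(0,3) a1@(3,2) a2@(3,2) a3@(3,2) a4@(3,2) a5@(3,2) a6@(0,3) a7@(0,3) a8@(2,0) | pheromone: 0 0 0 34 0 0 / 0 0 0 0 0 0 / 8 0 0 0 0 0 / 0 0 62 0 0 0 / 0 0 0 0 0 0
t=8: a0@(0,3) a1@(3,2) a2@(3,2) a3@(3,2) a4@(3,2) a5@(3,2) a6@(0,3) a7@(0,3) a8@(2,0) | pheromone: 0 0 0 39 0 0 / 0 0 0 0 0 0 / 9 0 0 0 0 0 / 0 0 71 0 0 0 / 0 0 0 0 0 0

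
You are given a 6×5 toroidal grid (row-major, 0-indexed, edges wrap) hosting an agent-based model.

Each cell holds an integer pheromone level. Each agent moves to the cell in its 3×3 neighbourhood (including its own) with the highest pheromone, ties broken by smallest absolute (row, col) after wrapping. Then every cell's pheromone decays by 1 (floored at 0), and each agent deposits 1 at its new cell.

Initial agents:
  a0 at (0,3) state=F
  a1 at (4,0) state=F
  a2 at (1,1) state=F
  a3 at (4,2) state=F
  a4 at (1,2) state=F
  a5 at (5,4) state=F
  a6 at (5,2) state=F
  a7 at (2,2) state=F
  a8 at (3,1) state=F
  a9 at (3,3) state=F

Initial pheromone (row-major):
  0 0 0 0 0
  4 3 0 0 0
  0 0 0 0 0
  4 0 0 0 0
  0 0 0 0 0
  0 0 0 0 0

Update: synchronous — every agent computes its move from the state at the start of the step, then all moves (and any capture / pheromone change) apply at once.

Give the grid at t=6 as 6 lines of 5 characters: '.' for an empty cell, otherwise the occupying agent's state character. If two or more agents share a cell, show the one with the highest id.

.....
F....
.....
F....
.....
.....

t=1: a0@(0,2) a1@(3,0) a2@(1,0) a3@(3,1) a4@(1,1) a5@(0,0) a6@(0,1) a7@(1,1) a8@(3,0) a9@(2,2) | pheromone: 1 1 1 0 0 / 4 4 0 0 0 / 0 0 1 0 0 / 5 1 0 0 0 / 0 0 0 0 0 / 0 0 0 0 0
t=2: a0@(1,1) a1@(3,0) a2@(1,0) a3@(3,0) a4@(1,0) a5@(1,0) a6@(1,0) a7@(1,0) a8@(3,0) a9@(1,1) | pheromone: 0 0 0 0 0 / 8 5 0 0 0 / 0 0 0 0 0 / 7 0 0 0 0 / 0 0 0 0 0 / 0 0 0 0 0
t=3: a0@(1,0) a1@(3,0) a2@(1,0) a3@(3,0) a4@(1,0) a5@(1,0) a6@(1,0) a7@(1,0) a8@(3,0) a9@(1,0) | pheromone: 0 0 0 0 0 / 14 4 0 0 0 / 0 0 0 0 0 / 9 0 0 0 0 / 0 0 0 0 0 / 0 0 0 0 0
t=4: a0@(1,0) a1@(3,0) a2@(1,0) a3@(3,0) a4@(1,0) a5@(1,0) a6@(1,0) a7@(1,0) a8@(3,0) a9@(1,0) | pheromone: 0 0 0 0 0 / 20 3 0 0 0 / 0 0 0 0 0 / 11 0 0 0 0 / 0 0 0 0 0 / 0 0 0 0 0
t=5: a0@(1,0) a1@(3,0) a2@(1,0) a3@(3,0) a4@(1,0) a5@(1,0) a6@(1,0) a7@(1,0) a8@(3,0) a9@(1,0) | pheromone: 0 0 0 0 0 / 26 2 0 0 0 / 0 0 0 0 0 / 13 0 0 0 0 / 0 0 0 0 0 / 0 0 0 0 0
t=6: a0@(1,0) a1@(3,0) a2@(1,0) a3@(3,0) a4@(1,0) a5@(1,0) a6@(1,0) a7@(1,0) a8@(3,0) a9@(1,0) | pheromone: 0 0 0 0 0 / 32 1 0 0 0 / 0 0 0 0 0 / 15 0 0 0 0 / 0 0 0 0 0 / 0 0 0 0 0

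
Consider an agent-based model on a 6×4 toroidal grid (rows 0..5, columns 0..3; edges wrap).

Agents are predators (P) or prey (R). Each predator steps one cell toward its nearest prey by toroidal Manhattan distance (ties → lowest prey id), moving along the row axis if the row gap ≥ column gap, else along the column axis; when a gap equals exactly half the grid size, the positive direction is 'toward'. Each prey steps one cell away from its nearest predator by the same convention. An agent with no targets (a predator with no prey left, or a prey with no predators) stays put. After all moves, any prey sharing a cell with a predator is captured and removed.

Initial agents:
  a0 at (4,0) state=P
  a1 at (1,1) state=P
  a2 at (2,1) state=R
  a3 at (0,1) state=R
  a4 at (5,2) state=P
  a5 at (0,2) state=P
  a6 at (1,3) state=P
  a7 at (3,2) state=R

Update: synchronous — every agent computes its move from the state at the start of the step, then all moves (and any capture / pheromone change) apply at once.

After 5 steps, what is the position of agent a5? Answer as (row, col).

t=1: a0@(3,0):P a1@(2,1):P a2@(3,1):R a3@(5,1):R a4@(0,2):P a5@(0,1):P a6@(1,0):P a7@(2,2):R
t=2: a0@(3,1):P a1@(3,1):P a2@(3,2):R a3@(4,1):R a4@(5,2):P a5@(5,1):P a6@(2,0):P a7@(2,3):R
t=3: a0@(3,2):P a1@(3,2):P a2@(3,3):R a3@(5,1):R a4@(4,2):P a5@(4,1):P a6@(2,3):P a7@(2,2):R
t=4: a0@(3,3):P a1@(3,3):P a2@(3,0):R a3@(0,1):R a4@(3,2):P a5@(5,1):P a6@(3,3):P a7@(1,2):R
t=5: a0@(3,0):P a1@(3,0):P a2@(3,1):R a3@(1,1):R a4@(3,3):P a5@(0,1):P a6@(3,0):P a7@(0,2):R

(0, 1)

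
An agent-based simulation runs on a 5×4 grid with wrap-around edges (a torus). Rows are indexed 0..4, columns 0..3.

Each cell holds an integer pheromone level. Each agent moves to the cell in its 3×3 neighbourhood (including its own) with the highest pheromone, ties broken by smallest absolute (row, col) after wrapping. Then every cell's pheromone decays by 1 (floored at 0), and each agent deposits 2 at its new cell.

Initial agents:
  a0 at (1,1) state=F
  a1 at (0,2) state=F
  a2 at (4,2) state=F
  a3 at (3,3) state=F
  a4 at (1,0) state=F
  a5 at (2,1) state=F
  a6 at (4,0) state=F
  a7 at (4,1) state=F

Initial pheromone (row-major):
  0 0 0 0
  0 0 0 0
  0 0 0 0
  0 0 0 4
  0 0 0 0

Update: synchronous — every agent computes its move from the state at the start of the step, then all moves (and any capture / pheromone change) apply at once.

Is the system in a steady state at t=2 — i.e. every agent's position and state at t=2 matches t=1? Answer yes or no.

no

t=1: a0@(0,0) a1@(0,1) a2@(3,3) a3@(3,3) a4@(0,0) a5@(1,0) a6@(3,3) a7@(0,0) | pheromone: 6 2 0 0 / 2 0 0 0 / 0 0 0 0 / 0 0 0 9 / 0 0 0 0
t=2: a0@(0,0) a1@(0,0) a2@(3,3) a3@(3,3) a4@(0,0) a5@(0,0) a6@(3,3) a7@(0,0) | pheromone: 15 1 0 0 / 1 0 0 0 / 0 0 0 0 / 0 0 0 14 / 0 0 0 0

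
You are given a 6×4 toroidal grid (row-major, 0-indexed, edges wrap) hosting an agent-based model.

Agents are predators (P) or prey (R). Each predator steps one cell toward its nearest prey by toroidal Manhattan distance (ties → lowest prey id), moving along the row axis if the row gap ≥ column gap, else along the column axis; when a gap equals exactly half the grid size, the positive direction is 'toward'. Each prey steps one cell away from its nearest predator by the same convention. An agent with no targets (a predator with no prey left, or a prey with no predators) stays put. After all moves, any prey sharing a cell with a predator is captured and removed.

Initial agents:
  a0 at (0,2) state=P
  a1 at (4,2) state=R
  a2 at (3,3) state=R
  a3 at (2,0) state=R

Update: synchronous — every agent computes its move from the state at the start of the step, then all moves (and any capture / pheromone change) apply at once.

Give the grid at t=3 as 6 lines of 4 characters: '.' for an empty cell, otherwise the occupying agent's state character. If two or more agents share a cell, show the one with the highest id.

t=1: a0@(5,2):P a1@(3,2):R a2@(2,3):R a3@(3,0):R
t=2: a0@(4,2):P a1@(2,2):R a2@(1,3):R a3@(2,0):R
t=3: a0@(3,2):P a1@(1,2):R a2@(0,3):R a3@(1,0):R

...R
R.R.
....
..P.
....
....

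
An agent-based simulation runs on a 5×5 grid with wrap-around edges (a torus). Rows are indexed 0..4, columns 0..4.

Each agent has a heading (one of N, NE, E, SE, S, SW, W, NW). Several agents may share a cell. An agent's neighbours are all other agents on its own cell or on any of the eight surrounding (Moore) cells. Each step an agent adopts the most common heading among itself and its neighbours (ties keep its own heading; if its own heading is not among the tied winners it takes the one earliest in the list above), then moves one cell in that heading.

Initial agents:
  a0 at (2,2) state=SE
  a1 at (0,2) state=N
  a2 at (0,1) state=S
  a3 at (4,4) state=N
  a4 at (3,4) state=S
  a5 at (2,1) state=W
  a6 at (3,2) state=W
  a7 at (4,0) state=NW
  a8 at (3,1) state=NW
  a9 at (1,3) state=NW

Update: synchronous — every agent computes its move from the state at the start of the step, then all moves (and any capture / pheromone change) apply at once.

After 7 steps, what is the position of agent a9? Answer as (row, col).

(2, 1)

t=1: a0@(2,1):W a1@(4,2):N a2@(1,1):S a3@(3,4):N a4@(4,4):S a5@(2,0):W a6@(3,1):W a7@(3,4):NW a8@(2,0):NW a9@(0,2):NW
t=2: a0@(2,0):W a1@(3,2):N a2@(1,0):W a3@(2,3):NW a4@(0,4):S a5@(2,4):W a6@(3,0):W a7@(2,3):NW a8@(2,4):W a9@(4,1):NW
t=3: a0@(2,4):W a1@(2,1):NW a2@(1,4):W a3@(1,2):NW a4@(1,4):S a5@(2,3):W a6@(3,4):W a7@(1,2):NW a8@(2,3):W a9@(3,0):NW
t=4: a0@(2,3):W a1@(1,0):NW a2@(1,3):W a3@(0,1):NW a4@(1,3):W a5@(2,2):W a6@(3,3):W a7@(0,1):NW a8@(2,2):W a9@(2,4):NW
t=5: a0@(2,2):W a1@(0,4):NW a2@(1,2):W a3@(4,0):NW a4@(1,2):W a5@(2,1):W a6@(3,2):W a7@(4,0):NW a8@(2,1):W a9@(2,3):W
t=6: a0@(2,1):W a1@(4,3):NW a2@(1,1):W a3@(3,4):NW a4@(1,1):W a5@(2,0):W a6@(3,1):W a7@(3,4):NW a8@(2,0):W a9@(2,2):W
t=7: a0@(2,0):W a1@(3,2):NW a2@(1,0):W a3@(2,3):NW a4@(1,0):W a5@(2,4):W a6@(3,0):W a7@(2,3):NW a8@(2,4):W a9@(2,1):W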